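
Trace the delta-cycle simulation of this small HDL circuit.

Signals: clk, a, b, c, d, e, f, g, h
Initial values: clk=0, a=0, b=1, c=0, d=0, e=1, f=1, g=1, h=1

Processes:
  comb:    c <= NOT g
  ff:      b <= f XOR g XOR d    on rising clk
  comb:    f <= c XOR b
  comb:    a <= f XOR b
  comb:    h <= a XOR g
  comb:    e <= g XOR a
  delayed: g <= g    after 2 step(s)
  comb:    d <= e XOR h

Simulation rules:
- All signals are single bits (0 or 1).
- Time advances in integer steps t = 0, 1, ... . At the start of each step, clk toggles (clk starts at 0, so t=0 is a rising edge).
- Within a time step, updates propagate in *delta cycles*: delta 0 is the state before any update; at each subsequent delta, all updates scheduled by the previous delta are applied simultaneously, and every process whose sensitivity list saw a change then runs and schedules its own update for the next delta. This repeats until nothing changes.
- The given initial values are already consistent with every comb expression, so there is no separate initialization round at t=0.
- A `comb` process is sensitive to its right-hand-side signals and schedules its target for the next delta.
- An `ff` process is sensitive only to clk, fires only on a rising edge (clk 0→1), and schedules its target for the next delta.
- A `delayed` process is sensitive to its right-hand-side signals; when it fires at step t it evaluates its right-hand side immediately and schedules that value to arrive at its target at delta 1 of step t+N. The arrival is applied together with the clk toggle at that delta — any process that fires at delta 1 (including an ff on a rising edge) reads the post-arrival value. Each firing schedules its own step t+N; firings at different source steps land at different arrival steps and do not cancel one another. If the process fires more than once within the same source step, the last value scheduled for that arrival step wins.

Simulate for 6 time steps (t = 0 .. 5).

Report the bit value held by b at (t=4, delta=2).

[bits: e,b,a,h,g,clk,c,d,f]
t=0: Δ0=110110001 Δ1=110111001 Δ2=100111001 Δ3=101111000 Δ4=000011000 Δ5=100111000 | 5Δ
t=1: Δ0=100111000 Δ1=100110000 | 1Δ
t=2: Δ0=100110000 Δ1=100111000 Δ2=110111000 Δ3=111111001 Δ4=010011001 Δ5=110111001 | 5Δ
t=3: Δ0=110111001 Δ1=110110001 | 1Δ
t=4: Δ0=110110001 Δ1=110111001 Δ2=100111001 Δ3=101111000 Δ4=000011000 Δ5=100111000 | 5Δ
t=5: Δ0=100111000 Δ1=100110000 | 1Δ

0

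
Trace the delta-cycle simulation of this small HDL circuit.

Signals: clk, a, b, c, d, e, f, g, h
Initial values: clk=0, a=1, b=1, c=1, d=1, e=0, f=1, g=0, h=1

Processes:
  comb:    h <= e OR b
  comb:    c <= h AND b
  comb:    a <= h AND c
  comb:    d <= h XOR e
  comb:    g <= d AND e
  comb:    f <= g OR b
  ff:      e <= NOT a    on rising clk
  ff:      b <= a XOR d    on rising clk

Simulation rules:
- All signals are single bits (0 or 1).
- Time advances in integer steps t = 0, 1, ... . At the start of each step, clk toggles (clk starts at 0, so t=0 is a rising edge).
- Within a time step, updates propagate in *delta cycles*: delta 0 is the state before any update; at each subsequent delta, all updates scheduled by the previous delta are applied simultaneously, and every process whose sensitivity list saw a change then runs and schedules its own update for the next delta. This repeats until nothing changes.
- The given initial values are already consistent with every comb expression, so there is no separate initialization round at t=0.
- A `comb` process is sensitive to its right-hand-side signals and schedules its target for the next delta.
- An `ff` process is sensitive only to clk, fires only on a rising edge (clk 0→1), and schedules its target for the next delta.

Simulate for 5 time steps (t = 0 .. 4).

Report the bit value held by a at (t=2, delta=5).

[bits: f,b,clk,c,g,h,d,a,e]
t=0: Δ0=110101110 Δ1=111101110 Δ2=101101110 Δ3=001000110 Δ4=001000000 | 4Δ
t=1: Δ0=001000000 Δ1=000000000 | 1Δ
t=2: Δ0=000000000 Δ1=001000000 Δ2=001000001 Δ3=001001101 Δ4=001011001 Δ5=101001001 Δ6=001001001 | 6Δ
t=3: Δ0=001001001 Δ1=000001001 | 1Δ
t=4: Δ0=000001001 Δ1=001001001 | 1Δ

0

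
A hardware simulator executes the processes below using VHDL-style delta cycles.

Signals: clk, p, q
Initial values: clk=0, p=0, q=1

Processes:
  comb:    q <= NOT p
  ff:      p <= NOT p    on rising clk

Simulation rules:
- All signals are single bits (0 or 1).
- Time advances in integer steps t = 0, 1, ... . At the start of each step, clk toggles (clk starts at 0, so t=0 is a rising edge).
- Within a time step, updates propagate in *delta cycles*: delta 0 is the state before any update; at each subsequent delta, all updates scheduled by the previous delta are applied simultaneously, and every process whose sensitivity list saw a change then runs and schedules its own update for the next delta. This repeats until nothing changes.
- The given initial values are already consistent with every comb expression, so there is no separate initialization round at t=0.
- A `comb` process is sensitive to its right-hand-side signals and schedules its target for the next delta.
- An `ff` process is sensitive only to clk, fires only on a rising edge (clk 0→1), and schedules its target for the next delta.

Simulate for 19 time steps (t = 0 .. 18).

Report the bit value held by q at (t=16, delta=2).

1

t0.Δ0 clk=0 q=1 p=0
t0.Δ1 clk=1 q=1 p=0
t0.Δ2 clk=1 q=1 p=1
t0.Δ3 clk=1 q=0 p=1
t1.Δ0 clk=1 q=0 p=1
t1.Δ1 clk=0 q=0 p=1
t2.Δ0 clk=0 q=0 p=1
t2.Δ1 clk=1 q=0 p=1
t2.Δ2 clk=1 q=0 p=0
t2.Δ3 clk=1 q=1 p=0
t3.Δ0 clk=1 q=1 p=0
t3.Δ1 clk=0 q=1 p=0
t4.Δ0 clk=0 q=1 p=0
t4.Δ1 clk=1 q=1 p=0
t4.Δ2 clk=1 q=1 p=1
t4.Δ3 clk=1 q=0 p=1
t5.Δ0 clk=1 q=0 p=1
t5.Δ1 clk=0 q=0 p=1
t6.Δ0 clk=0 q=0 p=1
t6.Δ1 clk=1 q=0 p=1
t6.Δ2 clk=1 q=0 p=0
t6.Δ3 clk=1 q=1 p=0
t7.Δ0 clk=1 q=1 p=0
t7.Δ1 clk=0 q=1 p=0
t8.Δ0 clk=0 q=1 p=0
t8.Δ1 clk=1 q=1 p=0
t8.Δ2 clk=1 q=1 p=1
t8.Δ3 clk=1 q=0 p=1
t9.Δ0 clk=1 q=0 p=1
t9.Δ1 clk=0 q=0 p=1
t10.Δ0 clk=0 q=0 p=1
t10.Δ1 clk=1 q=0 p=1
t10.Δ2 clk=1 q=0 p=0
t10.Δ3 clk=1 q=1 p=0
t11.Δ0 clk=1 q=1 p=0
t11.Δ1 clk=0 q=1 p=0
t12.Δ0 clk=0 q=1 p=0
t12.Δ1 clk=1 q=1 p=0
t12.Δ2 clk=1 q=1 p=1
t12.Δ3 clk=1 q=0 p=1
t13.Δ0 clk=1 q=0 p=1
t13.Δ1 clk=0 q=0 p=1
t14.Δ0 clk=0 q=0 p=1
t14.Δ1 clk=1 q=0 p=1
t14.Δ2 clk=1 q=0 p=0
t14.Δ3 clk=1 q=1 p=0
t15.Δ0 clk=1 q=1 p=0
t15.Δ1 clk=0 q=1 p=0
t16.Δ0 clk=0 q=1 p=0
t16.Δ1 clk=1 q=1 p=0
t16.Δ2 clk=1 q=1 p=1
t16.Δ3 clk=1 q=0 p=1
t17.Δ0 clk=1 q=0 p=1
t17.Δ1 clk=0 q=0 p=1
t18.Δ0 clk=0 q=0 p=1
t18.Δ1 clk=1 q=0 p=1
t18.Δ2 clk=1 q=0 p=0
t18.Δ3 clk=1 q=1 p=0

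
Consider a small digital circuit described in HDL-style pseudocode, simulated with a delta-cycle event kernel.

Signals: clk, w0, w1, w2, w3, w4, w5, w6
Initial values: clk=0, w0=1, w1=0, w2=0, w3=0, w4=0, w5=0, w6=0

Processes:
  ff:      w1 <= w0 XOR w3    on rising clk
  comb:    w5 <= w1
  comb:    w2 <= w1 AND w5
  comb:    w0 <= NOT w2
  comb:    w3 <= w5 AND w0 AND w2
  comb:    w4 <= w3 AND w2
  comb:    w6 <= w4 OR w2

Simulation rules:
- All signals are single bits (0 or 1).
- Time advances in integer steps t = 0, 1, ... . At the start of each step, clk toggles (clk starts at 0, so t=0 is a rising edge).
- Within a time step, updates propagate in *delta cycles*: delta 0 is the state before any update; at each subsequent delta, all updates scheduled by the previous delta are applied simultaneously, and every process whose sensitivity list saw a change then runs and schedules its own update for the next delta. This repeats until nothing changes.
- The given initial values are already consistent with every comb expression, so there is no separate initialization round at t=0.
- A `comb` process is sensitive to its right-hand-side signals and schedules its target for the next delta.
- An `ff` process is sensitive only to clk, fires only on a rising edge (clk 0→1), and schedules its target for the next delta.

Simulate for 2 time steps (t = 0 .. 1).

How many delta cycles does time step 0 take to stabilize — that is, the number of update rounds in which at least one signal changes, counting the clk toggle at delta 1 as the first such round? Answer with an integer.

t0.Δ0 w1=0 w5=0 w3=0 w2=0 clk=0 w6=0 w0=1 w4=0
t0.Δ1 w1=0 w5=0 w3=0 w2=0 clk=1 w6=0 w0=1 w4=0
t0.Δ2 w1=1 w5=0 w3=0 w2=0 clk=1 w6=0 w0=1 w4=0
t0.Δ3 w1=1 w5=1 w3=0 w2=0 clk=1 w6=0 w0=1 w4=0
t0.Δ4 w1=1 w5=1 w3=0 w2=1 clk=1 w6=0 w0=1 w4=0
t0.Δ5 w1=1 w5=1 w3=1 w2=1 clk=1 w6=1 w0=0 w4=0
t0.Δ6 w1=1 w5=1 w3=0 w2=1 clk=1 w6=1 w0=0 w4=1
t0.Δ7 w1=1 w5=1 w3=0 w2=1 clk=1 w6=1 w0=0 w4=0
t1.Δ0 w1=1 w5=1 w3=0 w2=1 clk=1 w6=1 w0=0 w4=0
t1.Δ1 w1=1 w5=1 w3=0 w2=1 clk=0 w6=1 w0=0 w4=0

7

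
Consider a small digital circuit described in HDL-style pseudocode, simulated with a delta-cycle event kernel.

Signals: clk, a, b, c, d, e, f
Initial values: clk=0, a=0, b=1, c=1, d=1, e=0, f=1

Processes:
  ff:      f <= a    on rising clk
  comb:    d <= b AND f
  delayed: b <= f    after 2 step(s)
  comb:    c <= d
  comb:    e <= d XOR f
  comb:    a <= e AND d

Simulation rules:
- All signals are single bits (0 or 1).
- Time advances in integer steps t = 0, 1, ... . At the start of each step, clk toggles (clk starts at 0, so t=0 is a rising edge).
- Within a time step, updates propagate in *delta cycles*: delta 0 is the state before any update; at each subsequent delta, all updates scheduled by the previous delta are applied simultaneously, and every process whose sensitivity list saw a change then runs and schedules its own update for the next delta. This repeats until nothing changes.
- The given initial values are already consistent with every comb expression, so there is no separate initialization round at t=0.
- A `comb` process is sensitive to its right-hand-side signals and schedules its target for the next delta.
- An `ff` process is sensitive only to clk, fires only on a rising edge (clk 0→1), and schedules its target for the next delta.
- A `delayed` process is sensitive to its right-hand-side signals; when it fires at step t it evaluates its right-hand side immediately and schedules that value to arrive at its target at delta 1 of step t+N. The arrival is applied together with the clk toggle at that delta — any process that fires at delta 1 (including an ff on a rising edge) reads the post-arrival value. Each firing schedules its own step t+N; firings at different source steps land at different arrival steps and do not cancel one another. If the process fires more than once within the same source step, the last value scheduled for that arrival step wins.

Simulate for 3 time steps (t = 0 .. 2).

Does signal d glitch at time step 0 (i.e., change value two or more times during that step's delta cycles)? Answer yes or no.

t0.Δ0 e=0 d=1 clk=0 a=0 f=1 b=1 c=1
t0.Δ1 e=0 d=1 clk=1 a=0 f=1 b=1 c=1
t0.Δ2 e=0 d=1 clk=1 a=0 f=0 b=1 c=1
t0.Δ3 e=1 d=0 clk=1 a=0 f=0 b=1 c=1
t0.Δ4 e=0 d=0 clk=1 a=0 f=0 b=1 c=0
t1.Δ0 e=0 d=0 clk=1 a=0 f=0 b=1 c=0
t1.Δ1 e=0 d=0 clk=0 a=0 f=0 b=1 c=0
t2.Δ0 e=0 d=0 clk=0 a=0 f=0 b=1 c=0
t2.Δ1 e=0 d=0 clk=1 a=0 f=0 b=0 c=0

no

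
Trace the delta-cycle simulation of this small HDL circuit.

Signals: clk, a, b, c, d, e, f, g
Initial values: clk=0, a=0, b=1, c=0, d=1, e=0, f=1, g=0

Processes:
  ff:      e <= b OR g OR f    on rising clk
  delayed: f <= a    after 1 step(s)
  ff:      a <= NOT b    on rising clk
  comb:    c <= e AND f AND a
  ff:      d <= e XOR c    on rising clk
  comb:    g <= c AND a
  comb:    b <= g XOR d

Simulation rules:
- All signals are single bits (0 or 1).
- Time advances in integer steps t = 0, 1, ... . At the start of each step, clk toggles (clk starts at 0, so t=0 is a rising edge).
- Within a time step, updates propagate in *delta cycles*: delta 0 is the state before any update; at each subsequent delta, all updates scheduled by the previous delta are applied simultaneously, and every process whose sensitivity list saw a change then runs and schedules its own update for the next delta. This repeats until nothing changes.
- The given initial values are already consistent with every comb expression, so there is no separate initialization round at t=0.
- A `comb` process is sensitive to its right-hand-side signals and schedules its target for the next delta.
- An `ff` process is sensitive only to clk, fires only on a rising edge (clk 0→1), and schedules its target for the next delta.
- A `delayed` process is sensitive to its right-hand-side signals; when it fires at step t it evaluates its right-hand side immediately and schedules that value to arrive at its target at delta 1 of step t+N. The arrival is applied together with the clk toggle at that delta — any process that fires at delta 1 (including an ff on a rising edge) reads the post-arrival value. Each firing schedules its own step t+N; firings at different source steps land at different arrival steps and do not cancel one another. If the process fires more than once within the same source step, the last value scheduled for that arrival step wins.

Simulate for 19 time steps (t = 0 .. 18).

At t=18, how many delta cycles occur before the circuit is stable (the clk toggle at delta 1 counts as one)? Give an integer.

[bits: f,clk,e,g,d,c,b,a]
t=0: Δ0=10001010 Δ1=11001010 Δ2=11100010 Δ3=11100000 | 3Δ
t=1: Δ0=11100000 Δ1=10100000 | 1Δ
t=2: Δ0=10100000 Δ1=11100000 Δ2=11101001 Δ3=11101111 Δ4=11111111 Δ5=11111101 | 5Δ
t=3: Δ0=11111101 Δ1=10111101 | 1Δ
t=4: Δ0=10111101 Δ1=11111101 Δ2=11110101 Δ3=11110111 | 3Δ
t=5: Δ0=11110111 Δ1=10110111 | 1Δ
t=6: Δ0=10110111 Δ1=11110111 Δ2=11110110 Δ3=11100010 Δ4=11100000 | 4Δ
t=7: Δ0=11100000 Δ1=00100000 | 1Δ
t=8: Δ0=00100000 Δ1=01100000 Δ2=01001001 Δ3=01001011 | 3Δ
t=9: Δ0=01001011 Δ1=10001011 | 1Δ
t=10: Δ0=10001011 Δ1=11001011 Δ2=11100010 Δ3=11100000 | 3Δ
t=11: Δ0=11100000 Δ1=00100000 | 1Δ
t=12: Δ0=00100000 Δ1=01100000 Δ2=01001001 Δ3=01001011 | 3Δ
t=13: Δ0=01001011 Δ1=10001011 | 1Δ
t=14: Δ0=10001011 Δ1=11001011 Δ2=11100010 Δ3=11100000 | 3Δ
t=15: Δ0=11100000 Δ1=00100000 | 1Δ
t=16: Δ0=00100000 Δ1=01100000 Δ2=01001001 Δ3=01001011 | 3Δ
t=17: Δ0=01001011 Δ1=10001011 | 1Δ
t=18: Δ0=10001011 Δ1=11001011 Δ2=11100010 Δ3=11100000 | 3Δ

3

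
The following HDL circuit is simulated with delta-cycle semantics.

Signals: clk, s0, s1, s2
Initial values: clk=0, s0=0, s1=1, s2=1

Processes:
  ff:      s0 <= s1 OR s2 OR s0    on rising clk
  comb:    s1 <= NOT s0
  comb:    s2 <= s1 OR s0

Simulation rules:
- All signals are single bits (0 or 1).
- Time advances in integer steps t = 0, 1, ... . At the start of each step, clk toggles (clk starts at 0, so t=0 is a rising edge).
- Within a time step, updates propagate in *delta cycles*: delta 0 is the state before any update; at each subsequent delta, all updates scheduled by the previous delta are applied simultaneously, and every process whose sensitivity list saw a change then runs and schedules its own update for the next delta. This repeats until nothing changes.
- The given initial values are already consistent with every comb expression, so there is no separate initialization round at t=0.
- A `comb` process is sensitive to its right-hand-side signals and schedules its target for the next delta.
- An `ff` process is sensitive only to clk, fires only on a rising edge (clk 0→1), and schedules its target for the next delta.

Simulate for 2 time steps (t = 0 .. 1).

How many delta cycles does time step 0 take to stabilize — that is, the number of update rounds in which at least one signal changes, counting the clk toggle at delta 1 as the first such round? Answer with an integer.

t0.Δ0 clk=0 s2=1 s0=0 s1=1
t0.Δ1 clk=1 s2=1 s0=0 s1=1
t0.Δ2 clk=1 s2=1 s0=1 s1=1
t0.Δ3 clk=1 s2=1 s0=1 s1=0
t1.Δ0 clk=1 s2=1 s0=1 s1=0
t1.Δ1 clk=0 s2=1 s0=1 s1=0

3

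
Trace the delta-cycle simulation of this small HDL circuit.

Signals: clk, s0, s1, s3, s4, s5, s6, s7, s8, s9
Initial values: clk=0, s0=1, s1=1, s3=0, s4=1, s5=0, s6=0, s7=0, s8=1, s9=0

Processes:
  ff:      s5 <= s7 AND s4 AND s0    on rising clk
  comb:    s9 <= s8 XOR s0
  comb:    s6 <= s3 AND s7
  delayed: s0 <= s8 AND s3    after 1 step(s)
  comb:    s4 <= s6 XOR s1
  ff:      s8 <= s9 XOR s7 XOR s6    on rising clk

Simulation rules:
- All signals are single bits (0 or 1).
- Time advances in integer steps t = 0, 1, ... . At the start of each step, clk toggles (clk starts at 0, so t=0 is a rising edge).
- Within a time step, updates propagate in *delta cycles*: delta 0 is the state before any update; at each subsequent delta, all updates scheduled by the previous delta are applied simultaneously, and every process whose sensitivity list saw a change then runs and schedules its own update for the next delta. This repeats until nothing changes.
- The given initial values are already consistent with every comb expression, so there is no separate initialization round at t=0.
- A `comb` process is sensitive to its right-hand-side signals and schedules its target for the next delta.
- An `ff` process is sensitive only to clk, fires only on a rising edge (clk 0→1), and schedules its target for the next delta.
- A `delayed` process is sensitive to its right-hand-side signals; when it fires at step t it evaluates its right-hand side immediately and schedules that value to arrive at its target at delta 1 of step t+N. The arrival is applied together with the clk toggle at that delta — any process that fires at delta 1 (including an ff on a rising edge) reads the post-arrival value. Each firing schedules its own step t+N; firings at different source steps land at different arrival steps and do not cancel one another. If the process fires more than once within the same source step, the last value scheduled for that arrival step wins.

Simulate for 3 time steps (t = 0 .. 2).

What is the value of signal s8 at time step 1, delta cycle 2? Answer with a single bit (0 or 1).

[bits: s7,s1,s9,s6,clk,s5,s4,s8,s0,s3]
t=0: Δ0=0100001110 Δ1=0100101110 Δ2=0100101010 Δ3=0110101010 | 3Δ
t=1: Δ0=0110101010 Δ1=0110001000 Δ2=0100001000 | 2Δ
t=2: Δ0=0100001000 Δ1=0100101000 | 1Δ

0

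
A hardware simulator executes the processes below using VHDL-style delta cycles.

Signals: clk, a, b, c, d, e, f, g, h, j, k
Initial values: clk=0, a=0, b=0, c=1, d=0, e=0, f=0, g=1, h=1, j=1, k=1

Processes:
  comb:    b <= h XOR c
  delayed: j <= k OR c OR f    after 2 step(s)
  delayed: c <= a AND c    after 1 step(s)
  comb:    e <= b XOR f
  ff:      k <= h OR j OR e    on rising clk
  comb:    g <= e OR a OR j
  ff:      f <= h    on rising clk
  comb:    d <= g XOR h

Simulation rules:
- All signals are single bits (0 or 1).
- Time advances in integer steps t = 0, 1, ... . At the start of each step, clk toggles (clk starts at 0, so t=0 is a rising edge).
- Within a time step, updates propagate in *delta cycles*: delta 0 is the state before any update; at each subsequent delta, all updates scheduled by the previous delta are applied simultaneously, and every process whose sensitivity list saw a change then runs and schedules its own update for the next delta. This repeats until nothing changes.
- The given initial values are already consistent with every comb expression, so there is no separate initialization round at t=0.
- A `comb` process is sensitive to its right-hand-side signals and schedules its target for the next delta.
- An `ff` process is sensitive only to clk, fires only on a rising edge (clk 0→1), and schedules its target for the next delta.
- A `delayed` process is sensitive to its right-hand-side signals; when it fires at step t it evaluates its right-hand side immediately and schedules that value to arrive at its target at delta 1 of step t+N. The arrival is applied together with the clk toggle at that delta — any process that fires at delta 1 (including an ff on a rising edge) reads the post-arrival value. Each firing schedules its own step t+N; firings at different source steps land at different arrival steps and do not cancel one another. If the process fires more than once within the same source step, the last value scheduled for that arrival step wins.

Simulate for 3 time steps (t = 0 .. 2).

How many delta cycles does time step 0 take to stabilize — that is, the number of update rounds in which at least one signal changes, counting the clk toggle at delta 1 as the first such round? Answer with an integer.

[bits: d,j,k,f,a,c,e,clk,b,g,h]
t=0: Δ0=01100100011 Δ1=01100101011 Δ2=01110101011 Δ3=01110111011 | 3Δ
t=1: Δ0=01110111011 Δ1=01110110011 | 1Δ
t=2: Δ0=01110110011 Δ1=01110111011 | 1Δ

3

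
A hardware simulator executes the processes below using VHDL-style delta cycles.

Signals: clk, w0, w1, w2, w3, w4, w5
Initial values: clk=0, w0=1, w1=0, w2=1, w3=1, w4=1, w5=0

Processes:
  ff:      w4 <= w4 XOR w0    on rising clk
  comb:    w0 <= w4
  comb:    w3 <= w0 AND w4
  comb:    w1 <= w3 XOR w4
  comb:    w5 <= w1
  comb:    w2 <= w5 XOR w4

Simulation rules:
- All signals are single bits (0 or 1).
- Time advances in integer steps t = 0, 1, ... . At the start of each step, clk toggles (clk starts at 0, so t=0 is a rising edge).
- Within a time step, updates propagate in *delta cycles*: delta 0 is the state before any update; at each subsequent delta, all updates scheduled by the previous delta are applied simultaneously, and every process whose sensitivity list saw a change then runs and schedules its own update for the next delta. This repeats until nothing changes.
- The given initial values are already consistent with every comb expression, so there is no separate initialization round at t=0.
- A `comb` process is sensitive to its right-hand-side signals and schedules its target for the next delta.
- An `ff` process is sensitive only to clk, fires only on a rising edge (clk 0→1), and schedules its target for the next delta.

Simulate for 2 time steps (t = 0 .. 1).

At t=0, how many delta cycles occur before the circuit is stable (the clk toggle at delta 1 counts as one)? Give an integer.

[bits: clk,w2,w1,w3,w0,w4,w5]
t=0: Δ0=0101110 Δ1=1101110 Δ2=1101100 Δ3=1010000 Δ4=1000001 Δ5=1100000 Δ6=1000000 | 6Δ
t=1: Δ0=1000000 Δ1=0000000 | 1Δ

6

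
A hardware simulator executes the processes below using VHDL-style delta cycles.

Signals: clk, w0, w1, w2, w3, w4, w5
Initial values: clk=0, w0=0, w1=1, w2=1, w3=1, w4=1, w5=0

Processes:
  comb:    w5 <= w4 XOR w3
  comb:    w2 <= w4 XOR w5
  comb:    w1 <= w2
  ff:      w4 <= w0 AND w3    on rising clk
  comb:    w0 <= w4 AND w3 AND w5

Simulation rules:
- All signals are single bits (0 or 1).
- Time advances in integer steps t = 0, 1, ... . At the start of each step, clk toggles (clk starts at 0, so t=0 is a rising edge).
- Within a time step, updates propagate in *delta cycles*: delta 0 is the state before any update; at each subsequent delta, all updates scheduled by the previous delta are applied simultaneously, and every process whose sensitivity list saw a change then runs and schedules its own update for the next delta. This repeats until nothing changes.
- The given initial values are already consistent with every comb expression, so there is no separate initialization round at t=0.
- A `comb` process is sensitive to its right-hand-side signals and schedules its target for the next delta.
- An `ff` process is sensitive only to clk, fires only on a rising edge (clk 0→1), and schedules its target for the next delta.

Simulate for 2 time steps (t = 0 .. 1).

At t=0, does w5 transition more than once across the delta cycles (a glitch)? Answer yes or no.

no

[bits: w4,w0,w1,clk,w2,w3,w5]
t=0: Δ0=1010110 Δ1=1011110 Δ2=0011110 Δ3=0011011 Δ4=0001111 Δ5=0011111 | 5Δ
t=1: Δ0=0011111 Δ1=0010111 | 1Δ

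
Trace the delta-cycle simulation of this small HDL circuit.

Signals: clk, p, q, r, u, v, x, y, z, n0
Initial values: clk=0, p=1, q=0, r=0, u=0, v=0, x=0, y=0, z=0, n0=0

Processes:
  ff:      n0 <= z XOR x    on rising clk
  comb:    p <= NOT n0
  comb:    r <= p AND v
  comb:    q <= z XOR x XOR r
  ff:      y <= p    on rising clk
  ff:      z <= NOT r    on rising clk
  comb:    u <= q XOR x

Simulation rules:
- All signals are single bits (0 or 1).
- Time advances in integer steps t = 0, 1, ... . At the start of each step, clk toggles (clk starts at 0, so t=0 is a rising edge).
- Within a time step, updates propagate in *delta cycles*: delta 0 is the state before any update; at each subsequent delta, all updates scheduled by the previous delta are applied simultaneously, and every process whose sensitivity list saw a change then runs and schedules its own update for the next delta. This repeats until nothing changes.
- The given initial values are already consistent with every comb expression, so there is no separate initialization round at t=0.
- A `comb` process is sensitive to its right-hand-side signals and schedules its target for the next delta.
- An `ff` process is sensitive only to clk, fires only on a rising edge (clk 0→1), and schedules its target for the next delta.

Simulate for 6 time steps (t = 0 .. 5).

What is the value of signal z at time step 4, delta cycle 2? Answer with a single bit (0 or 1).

1

t0.Δ0 p=1 y=0 u=0 v=0 n0=0 clk=0 z=0 x=0 r=0 q=0
t0.Δ1 p=1 y=0 u=0 v=0 n0=0 clk=1 z=0 x=0 r=0 q=0
t0.Δ2 p=1 y=1 u=0 v=0 n0=0 clk=1 z=1 x=0 r=0 q=0
t0.Δ3 p=1 y=1 u=0 v=0 n0=0 clk=1 z=1 x=0 r=0 q=1
t0.Δ4 p=1 y=1 u=1 v=0 n0=0 clk=1 z=1 x=0 r=0 q=1
t1.Δ0 p=1 y=1 u=1 v=0 n0=0 clk=1 z=1 x=0 r=0 q=1
t1.Δ1 p=1 y=1 u=1 v=0 n0=0 clk=0 z=1 x=0 r=0 q=1
t2.Δ0 p=1 y=1 u=1 v=0 n0=0 clk=0 z=1 x=0 r=0 q=1
t2.Δ1 p=1 y=1 u=1 v=0 n0=0 clk=1 z=1 x=0 r=0 q=1
t2.Δ2 p=1 y=1 u=1 v=0 n0=1 clk=1 z=1 x=0 r=0 q=1
t2.Δ3 p=0 y=1 u=1 v=0 n0=1 clk=1 z=1 x=0 r=0 q=1
t3.Δ0 p=0 y=1 u=1 v=0 n0=1 clk=1 z=1 x=0 r=0 q=1
t3.Δ1 p=0 y=1 u=1 v=0 n0=1 clk=0 z=1 x=0 r=0 q=1
t4.Δ0 p=0 y=1 u=1 v=0 n0=1 clk=0 z=1 x=0 r=0 q=1
t4.Δ1 p=0 y=1 u=1 v=0 n0=1 clk=1 z=1 x=0 r=0 q=1
t4.Δ2 p=0 y=0 u=1 v=0 n0=1 clk=1 z=1 x=0 r=0 q=1
t5.Δ0 p=0 y=0 u=1 v=0 n0=1 clk=1 z=1 x=0 r=0 q=1
t5.Δ1 p=0 y=0 u=1 v=0 n0=1 clk=0 z=1 x=0 r=0 q=1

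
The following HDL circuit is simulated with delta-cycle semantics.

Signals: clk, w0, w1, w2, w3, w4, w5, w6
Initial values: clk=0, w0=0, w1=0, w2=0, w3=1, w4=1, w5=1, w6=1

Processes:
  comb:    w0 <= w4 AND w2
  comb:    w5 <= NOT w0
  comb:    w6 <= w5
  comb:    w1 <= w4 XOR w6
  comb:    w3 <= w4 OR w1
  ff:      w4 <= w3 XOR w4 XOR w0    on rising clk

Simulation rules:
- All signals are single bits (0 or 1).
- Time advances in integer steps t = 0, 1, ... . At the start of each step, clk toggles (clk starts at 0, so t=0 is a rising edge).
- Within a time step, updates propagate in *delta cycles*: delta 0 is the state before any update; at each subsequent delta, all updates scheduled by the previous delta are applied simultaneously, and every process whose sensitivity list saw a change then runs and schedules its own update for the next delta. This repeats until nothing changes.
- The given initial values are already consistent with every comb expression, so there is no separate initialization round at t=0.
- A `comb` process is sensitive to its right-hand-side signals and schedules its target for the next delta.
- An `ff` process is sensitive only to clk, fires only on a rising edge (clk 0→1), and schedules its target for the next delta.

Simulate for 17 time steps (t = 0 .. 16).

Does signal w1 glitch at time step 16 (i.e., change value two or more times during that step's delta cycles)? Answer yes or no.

no

t=0 Δ0: w3=1 w6=1 w0=0 w4=1 w2=0 w5=1 w1=0 clk=0
  Δ1: clk:0→1
  Δ2: w4:1→0
  Δ3: w3:1→0, w1:0→1
  Δ4: w3:0→1
  (4Δ to stable)
t=1 Δ0: w3=1 w6=1 w0=0 w4=0 w2=0 w5=1 w1=1 clk=1
  Δ1: clk:1→0
  (1Δ to stable)
t=2 Δ0: w3=1 w6=1 w0=0 w4=0 w2=0 w5=1 w1=1 clk=0
  Δ1: clk:0→1
  Δ2: w4:0→1
  Δ3: w1:1→0
  (3Δ to stable)
t=3 Δ0: w3=1 w6=1 w0=0 w4=1 w2=0 w5=1 w1=0 clk=1
  Δ1: clk:1→0
  (1Δ to stable)
t=4 Δ0: w3=1 w6=1 w0=0 w4=1 w2=0 w5=1 w1=0 clk=0
  Δ1: clk:0→1
  Δ2: w4:1→0
  Δ3: w3:1→0, w1:0→1
  Δ4: w3:0→1
  (4Δ to stable)
t=5 Δ0: w3=1 w6=1 w0=0 w4=0 w2=0 w5=1 w1=1 clk=1
  Δ1: clk:1→0
  (1Δ to stable)
t=6 Δ0: w3=1 w6=1 w0=0 w4=0 w2=0 w5=1 w1=1 clk=0
  Δ1: clk:0→1
  Δ2: w4:0→1
  Δ3: w1:1→0
  (3Δ to stable)
t=7 Δ0: w3=1 w6=1 w0=0 w4=1 w2=0 w5=1 w1=0 clk=1
  Δ1: clk:1→0
  (1Δ to stable)
t=8 Δ0: w3=1 w6=1 w0=0 w4=1 w2=0 w5=1 w1=0 clk=0
  Δ1: clk:0→1
  Δ2: w4:1→0
  Δ3: w3:1→0, w1:0→1
  Δ4: w3:0→1
  (4Δ to stable)
t=9 Δ0: w3=1 w6=1 w0=0 w4=0 w2=0 w5=1 w1=1 clk=1
  Δ1: clk:1→0
  (1Δ to stable)
t=10 Δ0: w3=1 w6=1 w0=0 w4=0 w2=0 w5=1 w1=1 clk=0
  Δ1: clk:0→1
  Δ2: w4:0→1
  Δ3: w1:1→0
  (3Δ to stable)
t=11 Δ0: w3=1 w6=1 w0=0 w4=1 w2=0 w5=1 w1=0 clk=1
  Δ1: clk:1→0
  (1Δ to stable)
t=12 Δ0: w3=1 w6=1 w0=0 w4=1 w2=0 w5=1 w1=0 clk=0
  Δ1: clk:0→1
  Δ2: w4:1→0
  Δ3: w3:1→0, w1:0→1
  Δ4: w3:0→1
  (4Δ to stable)
t=13 Δ0: w3=1 w6=1 w0=0 w4=0 w2=0 w5=1 w1=1 clk=1
  Δ1: clk:1→0
  (1Δ to stable)
t=14 Δ0: w3=1 w6=1 w0=0 w4=0 w2=0 w5=1 w1=1 clk=0
  Δ1: clk:0→1
  Δ2: w4:0→1
  Δ3: w1:1→0
  (3Δ to stable)
t=15 Δ0: w3=1 w6=1 w0=0 w4=1 w2=0 w5=1 w1=0 clk=1
  Δ1: clk:1→0
  (1Δ to stable)
t=16 Δ0: w3=1 w6=1 w0=0 w4=1 w2=0 w5=1 w1=0 clk=0
  Δ1: clk:0→1
  Δ2: w4:1→0
  Δ3: w3:1→0, w1:0→1
  Δ4: w3:0→1
  (4Δ to stable)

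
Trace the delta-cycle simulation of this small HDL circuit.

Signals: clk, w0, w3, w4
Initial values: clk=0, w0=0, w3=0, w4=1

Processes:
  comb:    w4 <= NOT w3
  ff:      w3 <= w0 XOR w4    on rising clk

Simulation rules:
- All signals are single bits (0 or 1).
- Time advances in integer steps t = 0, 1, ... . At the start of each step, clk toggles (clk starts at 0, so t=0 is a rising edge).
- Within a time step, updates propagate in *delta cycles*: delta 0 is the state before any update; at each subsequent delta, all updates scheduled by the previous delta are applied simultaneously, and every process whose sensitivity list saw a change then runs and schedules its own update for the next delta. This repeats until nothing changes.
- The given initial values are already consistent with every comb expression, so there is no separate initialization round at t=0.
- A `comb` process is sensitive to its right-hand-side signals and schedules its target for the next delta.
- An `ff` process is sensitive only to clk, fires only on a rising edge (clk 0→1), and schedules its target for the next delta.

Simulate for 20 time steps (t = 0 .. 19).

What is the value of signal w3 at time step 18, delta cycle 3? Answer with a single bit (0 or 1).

[bits: w0,w3,w4,clk]
t=0: Δ0=0010 Δ1=0011 Δ2=0111 Δ3=0101 | 3Δ
t=1: Δ0=0101 Δ1=0100 | 1Δ
t=2: Δ0=0100 Δ1=0101 Δ2=0001 Δ3=0011 | 3Δ
t=3: Δ0=0011 Δ1=0010 | 1Δ
t=4: Δ0=0010 Δ1=0011 Δ2=0111 Δ3=0101 | 3Δ
t=5: Δ0=0101 Δ1=0100 | 1Δ
t=6: Δ0=0100 Δ1=0101 Δ2=0001 Δ3=0011 | 3Δ
t=7: Δ0=0011 Δ1=0010 | 1Δ
t=8: Δ0=0010 Δ1=0011 Δ2=0111 Δ3=0101 | 3Δ
t=9: Δ0=0101 Δ1=0100 | 1Δ
t=10: Δ0=0100 Δ1=0101 Δ2=0001 Δ3=0011 | 3Δ
t=11: Δ0=0011 Δ1=0010 | 1Δ
t=12: Δ0=0010 Δ1=0011 Δ2=0111 Δ3=0101 | 3Δ
t=13: Δ0=0101 Δ1=0100 | 1Δ
t=14: Δ0=0100 Δ1=0101 Δ2=0001 Δ3=0011 | 3Δ
t=15: Δ0=0011 Δ1=0010 | 1Δ
t=16: Δ0=0010 Δ1=0011 Δ2=0111 Δ3=0101 | 3Δ
t=17: Δ0=0101 Δ1=0100 | 1Δ
t=18: Δ0=0100 Δ1=0101 Δ2=0001 Δ3=0011 | 3Δ
t=19: Δ0=0011 Δ1=0010 | 1Δ

0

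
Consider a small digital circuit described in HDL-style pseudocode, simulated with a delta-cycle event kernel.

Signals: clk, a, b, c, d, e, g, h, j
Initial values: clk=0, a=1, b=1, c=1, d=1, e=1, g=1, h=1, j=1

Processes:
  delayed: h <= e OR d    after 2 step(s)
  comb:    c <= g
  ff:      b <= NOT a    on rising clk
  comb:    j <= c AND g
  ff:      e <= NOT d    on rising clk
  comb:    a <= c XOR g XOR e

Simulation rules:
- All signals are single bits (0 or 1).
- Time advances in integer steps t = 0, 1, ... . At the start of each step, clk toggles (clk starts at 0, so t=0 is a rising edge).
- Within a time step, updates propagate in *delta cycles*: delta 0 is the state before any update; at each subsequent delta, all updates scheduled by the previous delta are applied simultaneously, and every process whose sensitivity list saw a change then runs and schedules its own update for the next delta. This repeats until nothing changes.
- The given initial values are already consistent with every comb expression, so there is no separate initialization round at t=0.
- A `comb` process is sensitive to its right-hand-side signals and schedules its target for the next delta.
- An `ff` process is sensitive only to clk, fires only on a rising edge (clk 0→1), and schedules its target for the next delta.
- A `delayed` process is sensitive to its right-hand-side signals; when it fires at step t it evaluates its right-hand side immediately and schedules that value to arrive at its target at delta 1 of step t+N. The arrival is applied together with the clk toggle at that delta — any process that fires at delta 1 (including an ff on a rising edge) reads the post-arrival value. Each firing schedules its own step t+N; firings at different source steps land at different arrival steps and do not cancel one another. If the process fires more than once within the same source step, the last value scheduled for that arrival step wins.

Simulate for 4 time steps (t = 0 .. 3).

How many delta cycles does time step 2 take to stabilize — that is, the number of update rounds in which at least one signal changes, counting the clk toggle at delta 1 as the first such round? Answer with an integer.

[bits: b,h,e,clk,d,c,a,g,j]
t=0: Δ0=111011111 Δ1=111111111 Δ2=010111111 Δ3=010111011 | 3Δ
t=1: Δ0=010111011 Δ1=010011011 | 1Δ
t=2: Δ0=010011011 Δ1=010111011 Δ2=110111011 | 2Δ
t=3: Δ0=110111011 Δ1=110011011 | 1Δ

2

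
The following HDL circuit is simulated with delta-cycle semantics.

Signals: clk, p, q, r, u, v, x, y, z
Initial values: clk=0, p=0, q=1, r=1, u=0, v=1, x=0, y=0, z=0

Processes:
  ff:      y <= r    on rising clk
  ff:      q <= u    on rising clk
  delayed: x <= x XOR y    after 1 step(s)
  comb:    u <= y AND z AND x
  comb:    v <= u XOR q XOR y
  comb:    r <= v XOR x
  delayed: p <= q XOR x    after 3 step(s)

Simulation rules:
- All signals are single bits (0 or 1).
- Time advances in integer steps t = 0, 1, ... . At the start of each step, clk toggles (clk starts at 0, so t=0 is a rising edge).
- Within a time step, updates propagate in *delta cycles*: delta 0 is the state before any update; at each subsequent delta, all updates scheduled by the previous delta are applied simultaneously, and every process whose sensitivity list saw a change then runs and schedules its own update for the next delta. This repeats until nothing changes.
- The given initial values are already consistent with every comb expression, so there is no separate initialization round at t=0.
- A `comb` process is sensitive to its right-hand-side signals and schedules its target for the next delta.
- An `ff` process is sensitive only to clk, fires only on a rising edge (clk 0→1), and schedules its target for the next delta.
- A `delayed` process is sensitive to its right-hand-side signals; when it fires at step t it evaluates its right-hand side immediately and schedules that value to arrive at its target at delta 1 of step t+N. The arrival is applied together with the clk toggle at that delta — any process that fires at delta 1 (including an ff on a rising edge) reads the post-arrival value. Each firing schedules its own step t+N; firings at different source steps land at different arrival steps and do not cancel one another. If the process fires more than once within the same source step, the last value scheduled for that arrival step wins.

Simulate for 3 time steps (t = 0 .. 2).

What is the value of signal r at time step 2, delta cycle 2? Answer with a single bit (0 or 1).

[bits: v,clk,r,y,u,p,z,x,q]
t=0: Δ0=101000001 Δ1=111000001 Δ2=111100000 | 2Δ
t=1: Δ0=111100000 Δ1=101100010 Δ2=100100010 | 2Δ
t=2: Δ0=100100010 Δ1=110100000 Δ2=111000000 Δ3=011000000 Δ4=010000000 | 4Δ

1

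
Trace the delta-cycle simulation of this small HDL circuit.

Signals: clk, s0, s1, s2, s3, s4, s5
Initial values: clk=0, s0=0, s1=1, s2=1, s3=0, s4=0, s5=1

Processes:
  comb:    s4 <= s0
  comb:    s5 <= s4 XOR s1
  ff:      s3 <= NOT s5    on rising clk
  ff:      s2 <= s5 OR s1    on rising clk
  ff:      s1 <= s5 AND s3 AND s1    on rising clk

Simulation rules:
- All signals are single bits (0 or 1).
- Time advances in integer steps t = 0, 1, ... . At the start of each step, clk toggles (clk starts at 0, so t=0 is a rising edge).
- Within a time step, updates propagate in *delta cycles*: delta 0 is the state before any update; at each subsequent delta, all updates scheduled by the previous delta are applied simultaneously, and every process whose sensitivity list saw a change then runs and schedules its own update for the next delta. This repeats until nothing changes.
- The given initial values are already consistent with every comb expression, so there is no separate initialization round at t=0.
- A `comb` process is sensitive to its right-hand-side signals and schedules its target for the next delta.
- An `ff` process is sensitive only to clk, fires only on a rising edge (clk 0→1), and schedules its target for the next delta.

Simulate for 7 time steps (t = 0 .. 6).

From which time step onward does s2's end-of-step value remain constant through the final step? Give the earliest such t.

[bits: s5,s0,s3,s2,s1,clk,s4]
t=0: Δ0=1001100 Δ1=1001110 Δ2=1001010 Δ3=0001010 | 3Δ
t=1: Δ0=0001010 Δ1=0001000 | 1Δ
t=2: Δ0=0001000 Δ1=0001010 Δ2=0010010 | 2Δ
t=3: Δ0=0010010 Δ1=0010000 | 1Δ
t=4: Δ0=0010000 Δ1=0010010 | 1Δ
t=5: Δ0=0010010 Δ1=0010000 | 1Δ
t=6: Δ0=0010000 Δ1=0010010 | 1Δ

2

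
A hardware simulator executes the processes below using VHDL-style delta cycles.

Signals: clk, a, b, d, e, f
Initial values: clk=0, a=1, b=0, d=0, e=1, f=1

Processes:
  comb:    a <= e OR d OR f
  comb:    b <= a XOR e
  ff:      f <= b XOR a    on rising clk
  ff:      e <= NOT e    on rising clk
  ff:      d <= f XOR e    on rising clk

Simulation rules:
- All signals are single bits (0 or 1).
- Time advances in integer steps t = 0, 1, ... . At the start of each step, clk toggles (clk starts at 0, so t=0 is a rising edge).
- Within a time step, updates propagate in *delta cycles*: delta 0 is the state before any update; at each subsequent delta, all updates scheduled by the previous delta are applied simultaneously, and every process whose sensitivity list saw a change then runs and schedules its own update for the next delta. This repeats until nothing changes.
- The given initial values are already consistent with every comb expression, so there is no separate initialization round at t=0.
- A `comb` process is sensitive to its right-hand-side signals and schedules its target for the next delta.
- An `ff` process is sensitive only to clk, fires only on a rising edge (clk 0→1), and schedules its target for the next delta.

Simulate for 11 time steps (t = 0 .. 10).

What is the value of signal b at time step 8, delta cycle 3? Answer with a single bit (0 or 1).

t0.Δ0 f=1 clk=0 b=0 d=0 a=1 e=1
t0.Δ1 f=1 clk=1 b=0 d=0 a=1 e=1
t0.Δ2 f=1 clk=1 b=0 d=0 a=1 e=0
t0.Δ3 f=1 clk=1 b=1 d=0 a=1 e=0
t1.Δ0 f=1 clk=1 b=1 d=0 a=1 e=0
t1.Δ1 f=1 clk=0 b=1 d=0 a=1 e=0
t2.Δ0 f=1 clk=0 b=1 d=0 a=1 e=0
t2.Δ1 f=1 clk=1 b=1 d=0 a=1 e=0
t2.Δ2 f=0 clk=1 b=1 d=1 a=1 e=1
t2.Δ3 f=0 clk=1 b=0 d=1 a=1 e=1
t3.Δ0 f=0 clk=1 b=0 d=1 a=1 e=1
t3.Δ1 f=0 clk=0 b=0 d=1 a=1 e=1
t4.Δ0 f=0 clk=0 b=0 d=1 a=1 e=1
t4.Δ1 f=0 clk=1 b=0 d=1 a=1 e=1
t4.Δ2 f=1 clk=1 b=0 d=1 a=1 e=0
t4.Δ3 f=1 clk=1 b=1 d=1 a=1 e=0
t5.Δ0 f=1 clk=1 b=1 d=1 a=1 e=0
t5.Δ1 f=1 clk=0 b=1 d=1 a=1 e=0
t6.Δ0 f=1 clk=0 b=1 d=1 a=1 e=0
t6.Δ1 f=1 clk=1 b=1 d=1 a=1 e=0
t6.Δ2 f=0 clk=1 b=1 d=1 a=1 e=1
t6.Δ3 f=0 clk=1 b=0 d=1 a=1 e=1
t7.Δ0 f=0 clk=1 b=0 d=1 a=1 e=1
t7.Δ1 f=0 clk=0 b=0 d=1 a=1 e=1
t8.Δ0 f=0 clk=0 b=0 d=1 a=1 e=1
t8.Δ1 f=0 clk=1 b=0 d=1 a=1 e=1
t8.Δ2 f=1 clk=1 b=0 d=1 a=1 e=0
t8.Δ3 f=1 clk=1 b=1 d=1 a=1 e=0
t9.Δ0 f=1 clk=1 b=1 d=1 a=1 e=0
t9.Δ1 f=1 clk=0 b=1 d=1 a=1 e=0
t10.Δ0 f=1 clk=0 b=1 d=1 a=1 e=0
t10.Δ1 f=1 clk=1 b=1 d=1 a=1 e=0
t10.Δ2 f=0 clk=1 b=1 d=1 a=1 e=1
t10.Δ3 f=0 clk=1 b=0 d=1 a=1 e=1

1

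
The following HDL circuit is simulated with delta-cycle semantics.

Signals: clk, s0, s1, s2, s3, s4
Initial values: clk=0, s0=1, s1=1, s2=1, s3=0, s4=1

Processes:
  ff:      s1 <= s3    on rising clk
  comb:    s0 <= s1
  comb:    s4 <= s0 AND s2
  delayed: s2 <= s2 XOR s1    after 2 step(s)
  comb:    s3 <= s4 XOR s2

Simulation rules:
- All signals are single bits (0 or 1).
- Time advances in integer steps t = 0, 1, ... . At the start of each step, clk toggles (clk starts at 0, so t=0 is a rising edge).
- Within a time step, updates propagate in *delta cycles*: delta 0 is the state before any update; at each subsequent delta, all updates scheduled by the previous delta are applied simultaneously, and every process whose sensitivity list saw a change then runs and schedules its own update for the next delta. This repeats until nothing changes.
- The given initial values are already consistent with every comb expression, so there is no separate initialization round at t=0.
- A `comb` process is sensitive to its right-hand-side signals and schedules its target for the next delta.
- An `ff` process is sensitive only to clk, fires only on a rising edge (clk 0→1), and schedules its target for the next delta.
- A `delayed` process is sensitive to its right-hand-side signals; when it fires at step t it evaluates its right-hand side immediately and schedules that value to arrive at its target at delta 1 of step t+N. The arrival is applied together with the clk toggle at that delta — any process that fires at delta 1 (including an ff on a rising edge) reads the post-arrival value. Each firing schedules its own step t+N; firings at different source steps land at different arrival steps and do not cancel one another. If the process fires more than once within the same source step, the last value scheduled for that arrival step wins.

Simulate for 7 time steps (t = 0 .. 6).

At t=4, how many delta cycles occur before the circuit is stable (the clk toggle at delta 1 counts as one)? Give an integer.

3

t=0 Δ0: s4=1 s2=1 s0=1 clk=0 s1=1 s3=0
  Δ1: clk:0→1
  Δ2: s1:1→0
  Δ3: s0:1→0
  Δ4: s4:1→0
  Δ5: s3:0→1
  (5Δ to stable)
t=1 Δ0: s4=0 s2=1 s0=0 clk=1 s1=0 s3=1
  Δ1: clk:1→0
  (1Δ to stable)
t=2 Δ0: s4=0 s2=1 s0=0 clk=0 s1=0 s3=1
  Δ1: clk:0→1
  Δ2: s1:0→1
  Δ3: s0:0→1
  Δ4: s4:0→1
  Δ5: s3:1→0
  (5Δ to stable)
t=3 Δ0: s4=1 s2=1 s0=1 clk=1 s1=1 s3=0
  Δ1: clk:1→0
  (1Δ to stable)
t=4 Δ0: s4=1 s2=1 s0=1 clk=0 s1=1 s3=0
  Δ1: s2:1→0, clk:0→1
  Δ2: s4:1→0, s1:1→0, s3:0→1
  Δ3: s0:1→0, s3:1→0
  (3Δ to stable)
t=5 Δ0: s4=0 s2=0 s0=0 clk=1 s1=0 s3=0
  Δ1: clk:1→0
  (1Δ to stable)
t=6 Δ0: s4=0 s2=0 s0=0 clk=0 s1=0 s3=0
  Δ1: clk:0→1
  (1Δ to stable)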